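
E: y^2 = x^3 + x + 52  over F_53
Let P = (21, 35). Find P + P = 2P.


Doubling: s = (3 x1^2 + a) / (2 y1)
s = (3*21^2 + 1) / (2*35) mod 53 = 28
x3 = s^2 - 2 x1 mod 53 = 28^2 - 2*21 = 0
y3 = s (x1 - x3) - y1 mod 53 = 28 * (21 - 0) - 35 = 23

2P = (0, 23)


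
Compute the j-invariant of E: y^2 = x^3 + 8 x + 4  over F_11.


Delta = -16(4 a^3 + 27 b^2) mod 11 = 8
-1728 * (4 a)^3 = -1728 * (4*8)^3 mod 11 = 1
j = 1 * 8^(-1) mod 11 = 7

j = 7 (mod 11)


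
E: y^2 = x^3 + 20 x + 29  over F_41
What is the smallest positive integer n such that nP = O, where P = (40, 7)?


Compute successive multiples of P until we hit O:
  1P = (40, 7)
  2P = (7, 15)
  3P = (36, 38)
  4P = (2, 6)
  5P = (31, 31)
  6P = (9, 6)
  7P = (8, 39)
  8P = (35, 29)
  ... (continuing to 36P)
  36P = O

ord(P) = 36


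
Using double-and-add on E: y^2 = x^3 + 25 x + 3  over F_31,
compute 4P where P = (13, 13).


k = 4 = 100_2 (binary, LSB first: 001)
Double-and-add from P = (13, 13):
  bit 0 = 0: acc unchanged = O
  bit 1 = 0: acc unchanged = O
  bit 2 = 1: acc = O + (20, 3) = (20, 3)

4P = (20, 3)


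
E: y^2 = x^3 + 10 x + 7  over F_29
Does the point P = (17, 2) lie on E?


Check whether y^2 = x^3 + 10 x + 7 (mod 29) for (x, y) = (17, 2).
LHS: y^2 = 2^2 mod 29 = 4
RHS: x^3 + 10 x + 7 = 17^3 + 10*17 + 7 mod 29 = 15
LHS != RHS

No, not on the curve


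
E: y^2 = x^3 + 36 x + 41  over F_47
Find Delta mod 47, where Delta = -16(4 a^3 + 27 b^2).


4 a^3 + 27 b^2 = 4*36^3 + 27*41^2 = 186624 + 45387 = 232011
Delta = -16 * (232011) = -3712176
Delta mod 47 = 25

Delta = 25 (mod 47)


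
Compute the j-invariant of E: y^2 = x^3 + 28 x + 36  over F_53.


Delta = -16(4 a^3 + 27 b^2) mod 53 = 16
-1728 * (4 a)^3 = -1728 * (4*28)^3 mod 53 = 31
j = 31 * 16^(-1) mod 53 = 45

j = 45 (mod 53)


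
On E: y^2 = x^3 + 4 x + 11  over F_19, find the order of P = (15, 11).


Compute successive multiples of P until we hit O:
  1P = (15, 11)
  2P = (15, 8)
  3P = O

ord(P) = 3


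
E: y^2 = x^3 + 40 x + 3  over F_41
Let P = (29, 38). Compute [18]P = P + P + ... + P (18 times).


k = 18 = 10010_2 (binary, LSB first: 01001)
Double-and-add from P = (29, 38):
  bit 0 = 0: acc unchanged = O
  bit 1 = 1: acc = O + (26, 13) = (26, 13)
  bit 2 = 0: acc unchanged = (26, 13)
  bit 3 = 0: acc unchanged = (26, 13)
  bit 4 = 1: acc = (26, 13) + (10, 38) = (6, 7)

18P = (6, 7)


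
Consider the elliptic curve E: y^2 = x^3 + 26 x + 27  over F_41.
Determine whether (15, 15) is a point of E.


Check whether y^2 = x^3 + 26 x + 27 (mod 41) for (x, y) = (15, 15).
LHS: y^2 = 15^2 mod 41 = 20
RHS: x^3 + 26 x + 27 = 15^3 + 26*15 + 27 mod 41 = 20
LHS = RHS

Yes, on the curve


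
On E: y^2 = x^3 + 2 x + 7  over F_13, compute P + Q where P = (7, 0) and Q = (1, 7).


P != Q, so use the chord formula.
s = (y2 - y1) / (x2 - x1) = (7) / (7) mod 13 = 1
x3 = s^2 - x1 - x2 mod 13 = 1^2 - 7 - 1 = 6
y3 = s (x1 - x3) - y1 mod 13 = 1 * (7 - 6) - 0 = 1

P + Q = (6, 1)


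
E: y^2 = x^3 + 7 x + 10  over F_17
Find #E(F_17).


For each x in F_17, count y with y^2 = x^3 + 7 x + 10 mod 17:
  x = 1: RHS = 1, y in [1, 16]  -> 2 point(s)
  x = 2: RHS = 15, y in [7, 10]  -> 2 point(s)
  x = 4: RHS = 0, y in [0]  -> 1 point(s)
  x = 5: RHS = 0, y in [0]  -> 1 point(s)
  x = 6: RHS = 13, y in [8, 9]  -> 2 point(s)
  x = 8: RHS = 0, y in [0]  -> 1 point(s)
  x = 10: RHS = 9, y in [3, 14]  -> 2 point(s)
  x = 14: RHS = 13, y in [8, 9]  -> 2 point(s)
  x = 16: RHS = 2, y in [6, 11]  -> 2 point(s)
Affine points: 15. Add the point at infinity: total = 16.

#E(F_17) = 16


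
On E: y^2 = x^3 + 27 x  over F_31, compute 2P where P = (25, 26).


Doubling: s = (3 x1^2 + a) / (2 y1)
s = (3*25^2 + 27) / (2*26) mod 31 = 2
x3 = s^2 - 2 x1 mod 31 = 2^2 - 2*25 = 16
y3 = s (x1 - x3) - y1 mod 31 = 2 * (25 - 16) - 26 = 23

2P = (16, 23)


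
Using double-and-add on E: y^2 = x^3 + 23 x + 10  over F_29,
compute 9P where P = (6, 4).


k = 9 = 1001_2 (binary, LSB first: 1001)
Double-and-add from P = (6, 4):
  bit 0 = 1: acc = O + (6, 4) = (6, 4)
  bit 1 = 0: acc unchanged = (6, 4)
  bit 2 = 0: acc unchanged = (6, 4)
  bit 3 = 1: acc = (6, 4) + (17, 23) = (26, 1)

9P = (26, 1)


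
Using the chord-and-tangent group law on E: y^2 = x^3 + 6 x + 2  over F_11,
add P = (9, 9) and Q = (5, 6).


P != Q, so use the chord formula.
s = (y2 - y1) / (x2 - x1) = (8) / (7) mod 11 = 9
x3 = s^2 - x1 - x2 mod 11 = 9^2 - 9 - 5 = 1
y3 = s (x1 - x3) - y1 mod 11 = 9 * (9 - 1) - 9 = 8

P + Q = (1, 8)


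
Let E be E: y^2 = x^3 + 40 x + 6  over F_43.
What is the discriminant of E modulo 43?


4 a^3 + 27 b^2 = 4*40^3 + 27*6^2 = 256000 + 972 = 256972
Delta = -16 * (256972) = -4111552
Delta mod 43 = 22

Delta = 22 (mod 43)


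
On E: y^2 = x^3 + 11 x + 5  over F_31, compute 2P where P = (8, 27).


Doubling: s = (3 x1^2 + a) / (2 y1)
s = (3*8^2 + 11) / (2*27) mod 31 = 25
x3 = s^2 - 2 x1 mod 31 = 25^2 - 2*8 = 20
y3 = s (x1 - x3) - y1 mod 31 = 25 * (8 - 20) - 27 = 14

2P = (20, 14)


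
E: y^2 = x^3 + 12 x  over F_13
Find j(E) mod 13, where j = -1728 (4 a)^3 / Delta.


Delta = -16(4 a^3 + 27 b^2) mod 13 = 12
-1728 * (4 a)^3 = -1728 * (4*12)^3 mod 13 = 1
j = 1 * 12^(-1) mod 13 = 12

j = 12 (mod 13)


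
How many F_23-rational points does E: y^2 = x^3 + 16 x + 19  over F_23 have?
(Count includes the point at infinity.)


For each x in F_23, count y with y^2 = x^3 + 16 x + 19 mod 23:
  x = 1: RHS = 13, y in [6, 17]  -> 2 point(s)
  x = 2: RHS = 13, y in [6, 17]  -> 2 point(s)
  x = 3: RHS = 2, y in [5, 18]  -> 2 point(s)
  x = 4: RHS = 9, y in [3, 20]  -> 2 point(s)
  x = 6: RHS = 9, y in [3, 20]  -> 2 point(s)
  x = 9: RHS = 18, y in [8, 15]  -> 2 point(s)
  x = 10: RHS = 6, y in [11, 12]  -> 2 point(s)
  x = 11: RHS = 8, y in [10, 13]  -> 2 point(s)
  x = 13: RHS = 9, y in [3, 20]  -> 2 point(s)
  x = 15: RHS = 0, y in [0]  -> 1 point(s)
  x = 16: RHS = 1, y in [1, 22]  -> 2 point(s)
  x = 17: RHS = 6, y in [11, 12]  -> 2 point(s)
  x = 19: RHS = 6, y in [11, 12]  -> 2 point(s)
  x = 20: RHS = 13, y in [6, 17]  -> 2 point(s)
  x = 21: RHS = 2, y in [5, 18]  -> 2 point(s)
  x = 22: RHS = 2, y in [5, 18]  -> 2 point(s)
Affine points: 31. Add the point at infinity: total = 32.

#E(F_23) = 32


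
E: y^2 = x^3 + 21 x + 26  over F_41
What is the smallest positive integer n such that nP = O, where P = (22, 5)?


Compute successive multiples of P until we hit O:
  1P = (22, 5)
  2P = (18, 2)
  3P = (40, 2)
  4P = (28, 37)
  5P = (24, 39)
  6P = (38, 10)
  7P = (4, 16)
  8P = (36, 40)
  ... (continuing to 18P)
  18P = O

ord(P) = 18


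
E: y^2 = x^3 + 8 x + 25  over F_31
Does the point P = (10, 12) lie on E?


Check whether y^2 = x^3 + 8 x + 25 (mod 31) for (x, y) = (10, 12).
LHS: y^2 = 12^2 mod 31 = 20
RHS: x^3 + 8 x + 25 = 10^3 + 8*10 + 25 mod 31 = 20
LHS = RHS

Yes, on the curve


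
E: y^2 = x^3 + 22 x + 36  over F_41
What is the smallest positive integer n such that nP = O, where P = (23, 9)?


Compute successive multiples of P until we hit O:
  1P = (23, 9)
  2P = (11, 25)
  3P = (27, 10)
  4P = (9, 15)
  5P = (5, 36)
  6P = (5, 5)
  7P = (9, 26)
  8P = (27, 31)
  ... (continuing to 11P)
  11P = O

ord(P) = 11


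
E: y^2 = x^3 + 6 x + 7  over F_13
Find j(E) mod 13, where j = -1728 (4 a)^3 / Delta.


Delta = -16(4 a^3 + 27 b^2) mod 13 = 4
-1728 * (4 a)^3 = -1728 * (4*6)^3 mod 13 = 5
j = 5 * 4^(-1) mod 13 = 11

j = 11 (mod 13)


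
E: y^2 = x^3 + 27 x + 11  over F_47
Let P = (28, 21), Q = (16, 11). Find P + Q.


P != Q, so use the chord formula.
s = (y2 - y1) / (x2 - x1) = (37) / (35) mod 47 = 40
x3 = s^2 - x1 - x2 mod 47 = 40^2 - 28 - 16 = 5
y3 = s (x1 - x3) - y1 mod 47 = 40 * (28 - 5) - 21 = 6

P + Q = (5, 6)


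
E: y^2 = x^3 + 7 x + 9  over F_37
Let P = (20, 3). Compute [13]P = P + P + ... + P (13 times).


k = 13 = 1101_2 (binary, LSB first: 1011)
Double-and-add from P = (20, 3):
  bit 0 = 1: acc = O + (20, 3) = (20, 3)
  bit 1 = 0: acc unchanged = (20, 3)
  bit 2 = 1: acc = (20, 3) + (16, 31) = (13, 22)
  bit 3 = 1: acc = (13, 22) + (4, 8) = (11, 14)

13P = (11, 14)


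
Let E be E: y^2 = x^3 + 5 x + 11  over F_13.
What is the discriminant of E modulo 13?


4 a^3 + 27 b^2 = 4*5^3 + 27*11^2 = 500 + 3267 = 3767
Delta = -16 * (3767) = -60272
Delta mod 13 = 9

Delta = 9 (mod 13)


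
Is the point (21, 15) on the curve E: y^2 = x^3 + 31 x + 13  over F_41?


Check whether y^2 = x^3 + 31 x + 13 (mod 41) for (x, y) = (21, 15).
LHS: y^2 = 15^2 mod 41 = 20
RHS: x^3 + 31 x + 13 = 21^3 + 31*21 + 13 mod 41 = 3
LHS != RHS

No, not on the curve


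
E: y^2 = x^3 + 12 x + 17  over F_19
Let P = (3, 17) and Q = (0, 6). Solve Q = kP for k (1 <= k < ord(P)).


Enumerate multiples of P until we hit Q = (0, 6):
  1P = (3, 17)
  2P = (0, 6)
Match found at i = 2.

k = 2


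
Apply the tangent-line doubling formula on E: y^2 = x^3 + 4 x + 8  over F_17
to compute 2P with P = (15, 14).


Doubling: s = (3 x1^2 + a) / (2 y1)
s = (3*15^2 + 4) / (2*14) mod 17 = 3
x3 = s^2 - 2 x1 mod 17 = 3^2 - 2*15 = 13
y3 = s (x1 - x3) - y1 mod 17 = 3 * (15 - 13) - 14 = 9

2P = (13, 9)


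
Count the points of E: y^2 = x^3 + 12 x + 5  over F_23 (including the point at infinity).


For each x in F_23, count y with y^2 = x^3 + 12 x + 5 mod 23:
  x = 1: RHS = 18, y in [8, 15]  -> 2 point(s)
  x = 4: RHS = 2, y in [5, 18]  -> 2 point(s)
  x = 5: RHS = 6, y in [11, 12]  -> 2 point(s)
  x = 7: RHS = 18, y in [8, 15]  -> 2 point(s)
  x = 13: RHS = 12, y in [9, 14]  -> 2 point(s)
  x = 15: RHS = 18, y in [8, 15]  -> 2 point(s)
  x = 17: RHS = 16, y in [4, 19]  -> 2 point(s)
  x = 18: RHS = 4, y in [2, 21]  -> 2 point(s)
  x = 19: RHS = 8, y in [10, 13]  -> 2 point(s)
Affine points: 18. Add the point at infinity: total = 19.

#E(F_23) = 19


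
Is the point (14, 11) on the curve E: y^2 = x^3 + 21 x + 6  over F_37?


Check whether y^2 = x^3 + 21 x + 6 (mod 37) for (x, y) = (14, 11).
LHS: y^2 = 11^2 mod 37 = 10
RHS: x^3 + 21 x + 6 = 14^3 + 21*14 + 6 mod 37 = 10
LHS = RHS

Yes, on the curve


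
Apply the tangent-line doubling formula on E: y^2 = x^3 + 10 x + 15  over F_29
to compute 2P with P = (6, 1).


Doubling: s = (3 x1^2 + a) / (2 y1)
s = (3*6^2 + 10) / (2*1) mod 29 = 1
x3 = s^2 - 2 x1 mod 29 = 1^2 - 2*6 = 18
y3 = s (x1 - x3) - y1 mod 29 = 1 * (6 - 18) - 1 = 16

2P = (18, 16)


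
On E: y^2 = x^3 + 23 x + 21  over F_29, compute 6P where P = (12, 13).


k = 6 = 110_2 (binary, LSB first: 011)
Double-and-add from P = (12, 13):
  bit 0 = 0: acc unchanged = O
  bit 1 = 1: acc = O + (14, 10) = (14, 10)
  bit 2 = 1: acc = (14, 10) + (10, 2) = (9, 0)

6P = (9, 0)


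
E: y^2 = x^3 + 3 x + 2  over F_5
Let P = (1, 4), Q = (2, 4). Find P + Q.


P != Q, so use the chord formula.
s = (y2 - y1) / (x2 - x1) = (0) / (1) mod 5 = 0
x3 = s^2 - x1 - x2 mod 5 = 0^2 - 1 - 2 = 2
y3 = s (x1 - x3) - y1 mod 5 = 0 * (1 - 2) - 4 = 1

P + Q = (2, 1)


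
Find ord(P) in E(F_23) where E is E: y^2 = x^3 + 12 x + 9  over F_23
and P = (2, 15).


Compute successive multiples of P until we hit O:
  1P = (2, 15)
  2P = (4, 11)
  3P = (21, 0)
  4P = (4, 12)
  5P = (2, 8)
  6P = O

ord(P) = 6


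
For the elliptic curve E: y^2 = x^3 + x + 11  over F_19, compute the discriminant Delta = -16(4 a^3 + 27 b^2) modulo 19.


4 a^3 + 27 b^2 = 4*1^3 + 27*11^2 = 4 + 3267 = 3271
Delta = -16 * (3271) = -52336
Delta mod 19 = 9

Delta = 9 (mod 19)


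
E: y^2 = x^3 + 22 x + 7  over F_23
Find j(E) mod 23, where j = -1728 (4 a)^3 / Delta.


Delta = -16(4 a^3 + 27 b^2) mod 23 = 10
-1728 * (4 a)^3 = -1728 * (4*22)^3 mod 23 = 8
j = 8 * 10^(-1) mod 23 = 10

j = 10 (mod 23)


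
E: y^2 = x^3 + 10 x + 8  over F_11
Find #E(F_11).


For each x in F_11, count y with y^2 = x^3 + 10 x + 8 mod 11:
  x = 2: RHS = 3, y in [5, 6]  -> 2 point(s)
  x = 6: RHS = 9, y in [3, 8]  -> 2 point(s)
  x = 7: RHS = 3, y in [5, 6]  -> 2 point(s)
Affine points: 6. Add the point at infinity: total = 7.

#E(F_11) = 7


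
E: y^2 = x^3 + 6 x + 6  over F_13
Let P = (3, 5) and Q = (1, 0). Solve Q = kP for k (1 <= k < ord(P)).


Enumerate multiples of P until we hit Q = (1, 0):
  1P = (3, 5)
  2P = (11, 5)
  3P = (12, 8)
  4P = (1, 0)
Match found at i = 4.

k = 4


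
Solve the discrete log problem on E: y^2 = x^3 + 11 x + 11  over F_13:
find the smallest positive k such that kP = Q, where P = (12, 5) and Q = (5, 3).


Enumerate multiples of P until we hit Q = (5, 3):
  1P = (12, 5)
  2P = (5, 10)
  3P = (5, 3)
Match found at i = 3.

k = 3


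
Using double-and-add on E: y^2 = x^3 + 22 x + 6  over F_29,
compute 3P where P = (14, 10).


k = 3 = 11_2 (binary, LSB first: 11)
Double-and-add from P = (14, 10):
  bit 0 = 1: acc = O + (14, 10) = (14, 10)
  bit 1 = 1: acc = (14, 10) + (25, 17) = (23, 8)

3P = (23, 8)


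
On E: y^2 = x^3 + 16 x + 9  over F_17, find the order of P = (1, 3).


Compute successive multiples of P until we hit O:
  1P = (1, 3)
  2P = (0, 3)
  3P = (16, 14)
  4P = (9, 7)
  5P = (3, 13)
  6P = (4, 16)
  7P = (10, 9)
  8P = (14, 11)
  ... (continuing to 24P)
  24P = O

ord(P) = 24


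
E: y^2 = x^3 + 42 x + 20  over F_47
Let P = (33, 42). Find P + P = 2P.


Doubling: s = (3 x1^2 + a) / (2 y1)
s = (3*33^2 + 42) / (2*42) mod 47 = 31
x3 = s^2 - 2 x1 mod 47 = 31^2 - 2*33 = 2
y3 = s (x1 - x3) - y1 mod 47 = 31 * (33 - 2) - 42 = 26

2P = (2, 26)


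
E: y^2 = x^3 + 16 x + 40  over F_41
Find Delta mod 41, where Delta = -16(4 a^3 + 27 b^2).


4 a^3 + 27 b^2 = 4*16^3 + 27*40^2 = 16384 + 43200 = 59584
Delta = -16 * (59584) = -953344
Delta mod 41 = 29

Delta = 29 (mod 41)


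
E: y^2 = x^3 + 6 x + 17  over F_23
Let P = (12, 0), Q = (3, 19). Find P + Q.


P != Q, so use the chord formula.
s = (y2 - y1) / (x2 - x1) = (19) / (14) mod 23 = 3
x3 = s^2 - x1 - x2 mod 23 = 3^2 - 12 - 3 = 17
y3 = s (x1 - x3) - y1 mod 23 = 3 * (12 - 17) - 0 = 8

P + Q = (17, 8)


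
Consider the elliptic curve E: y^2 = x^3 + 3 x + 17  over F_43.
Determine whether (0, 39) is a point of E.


Check whether y^2 = x^3 + 3 x + 17 (mod 43) for (x, y) = (0, 39).
LHS: y^2 = 39^2 mod 43 = 16
RHS: x^3 + 3 x + 17 = 0^3 + 3*0 + 17 mod 43 = 17
LHS != RHS

No, not on the curve


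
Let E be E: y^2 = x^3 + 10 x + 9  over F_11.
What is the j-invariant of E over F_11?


Delta = -16(4 a^3 + 27 b^2) mod 11 = 8
-1728 * (4 a)^3 = -1728 * (4*10)^3 mod 11 = 9
j = 9 * 8^(-1) mod 11 = 8

j = 8 (mod 11)


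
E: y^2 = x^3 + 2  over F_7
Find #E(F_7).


For each x in F_7, count y with y^2 = x^3 + 0 x + 2 mod 7:
  x = 0: RHS = 2, y in [3, 4]  -> 2 point(s)
  x = 3: RHS = 1, y in [1, 6]  -> 2 point(s)
  x = 5: RHS = 1, y in [1, 6]  -> 2 point(s)
  x = 6: RHS = 1, y in [1, 6]  -> 2 point(s)
Affine points: 8. Add the point at infinity: total = 9.

#E(F_7) = 9


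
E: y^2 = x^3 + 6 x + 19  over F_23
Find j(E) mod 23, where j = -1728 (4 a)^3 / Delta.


Delta = -16(4 a^3 + 27 b^2) mod 23 = 10
-1728 * (4 a)^3 = -1728 * (4*6)^3 mod 23 = 20
j = 20 * 10^(-1) mod 23 = 2

j = 2 (mod 23)


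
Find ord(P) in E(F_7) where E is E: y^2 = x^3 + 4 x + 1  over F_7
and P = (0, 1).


Compute successive multiples of P until we hit O:
  1P = (0, 1)
  2P = (4, 5)
  3P = (4, 2)
  4P = (0, 6)
  5P = O

ord(P) = 5


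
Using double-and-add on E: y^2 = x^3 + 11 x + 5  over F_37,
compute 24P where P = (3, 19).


k = 24 = 11000_2 (binary, LSB first: 00011)
Double-and-add from P = (3, 19):
  bit 0 = 0: acc unchanged = O
  bit 1 = 0: acc unchanged = O
  bit 2 = 0: acc unchanged = O
  bit 3 = 1: acc = O + (35, 7) = (35, 7)
  bit 4 = 1: acc = (35, 7) + (5, 0) = (35, 30)

24P = (35, 30)


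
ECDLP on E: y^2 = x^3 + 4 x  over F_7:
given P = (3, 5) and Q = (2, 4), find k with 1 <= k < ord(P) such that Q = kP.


Enumerate multiples of P until we hit Q = (2, 4):
  1P = (3, 5)
  2P = (2, 3)
  3P = (6, 3)
  4P = (0, 0)
  5P = (6, 4)
  6P = (2, 4)
Match found at i = 6.

k = 6


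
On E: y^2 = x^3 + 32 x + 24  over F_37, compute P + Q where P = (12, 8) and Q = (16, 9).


P != Q, so use the chord formula.
s = (y2 - y1) / (x2 - x1) = (1) / (4) mod 37 = 28
x3 = s^2 - x1 - x2 mod 37 = 28^2 - 12 - 16 = 16
y3 = s (x1 - x3) - y1 mod 37 = 28 * (12 - 16) - 8 = 28

P + Q = (16, 28)


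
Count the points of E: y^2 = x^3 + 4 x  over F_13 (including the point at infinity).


For each x in F_13, count y with y^2 = x^3 + 4 x + 0 mod 13:
  x = 0: RHS = 0, y in [0]  -> 1 point(s)
  x = 2: RHS = 3, y in [4, 9]  -> 2 point(s)
  x = 3: RHS = 0, y in [0]  -> 1 point(s)
  x = 10: RHS = 0, y in [0]  -> 1 point(s)
  x = 11: RHS = 10, y in [6, 7]  -> 2 point(s)
Affine points: 7. Add the point at infinity: total = 8.

#E(F_13) = 8


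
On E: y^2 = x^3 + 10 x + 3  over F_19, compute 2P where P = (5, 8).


Doubling: s = (3 x1^2 + a) / (2 y1)
s = (3*5^2 + 10) / (2*8) mod 19 = 16
x3 = s^2 - 2 x1 mod 19 = 16^2 - 2*5 = 18
y3 = s (x1 - x3) - y1 mod 19 = 16 * (5 - 18) - 8 = 12

2P = (18, 12)


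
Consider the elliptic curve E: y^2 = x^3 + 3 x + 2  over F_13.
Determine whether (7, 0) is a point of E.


Check whether y^2 = x^3 + 3 x + 2 (mod 13) for (x, y) = (7, 0).
LHS: y^2 = 0^2 mod 13 = 0
RHS: x^3 + 3 x + 2 = 7^3 + 3*7 + 2 mod 13 = 2
LHS != RHS

No, not on the curve


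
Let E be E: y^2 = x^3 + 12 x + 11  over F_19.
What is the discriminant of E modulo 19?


4 a^3 + 27 b^2 = 4*12^3 + 27*11^2 = 6912 + 3267 = 10179
Delta = -16 * (10179) = -162864
Delta mod 19 = 4

Delta = 4 (mod 19)


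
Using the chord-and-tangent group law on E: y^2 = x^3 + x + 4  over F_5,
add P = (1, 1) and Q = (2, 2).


P != Q, so use the chord formula.
s = (y2 - y1) / (x2 - x1) = (1) / (1) mod 5 = 1
x3 = s^2 - x1 - x2 mod 5 = 1^2 - 1 - 2 = 3
y3 = s (x1 - x3) - y1 mod 5 = 1 * (1 - 3) - 1 = 2

P + Q = (3, 2)


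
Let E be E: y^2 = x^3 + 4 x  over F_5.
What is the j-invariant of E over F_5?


Delta = -16(4 a^3 + 27 b^2) mod 5 = 4
-1728 * (4 a)^3 = -1728 * (4*4)^3 mod 5 = 2
j = 2 * 4^(-1) mod 5 = 3

j = 3 (mod 5)


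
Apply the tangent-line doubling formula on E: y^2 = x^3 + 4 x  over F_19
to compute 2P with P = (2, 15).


Doubling: s = (3 x1^2 + a) / (2 y1)
s = (3*2^2 + 4) / (2*15) mod 19 = 17
x3 = s^2 - 2 x1 mod 19 = 17^2 - 2*2 = 0
y3 = s (x1 - x3) - y1 mod 19 = 17 * (2 - 0) - 15 = 0

2P = (0, 0)


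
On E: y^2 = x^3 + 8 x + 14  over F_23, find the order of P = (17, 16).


Compute successive multiples of P until we hit O:
  1P = (17, 16)
  2P = (14, 15)
  3P = (10, 17)
  4P = (4, 15)
  5P = (5, 15)
  6P = (5, 8)
  7P = (4, 8)
  8P = (10, 6)
  ... (continuing to 11P)
  11P = O

ord(P) = 11


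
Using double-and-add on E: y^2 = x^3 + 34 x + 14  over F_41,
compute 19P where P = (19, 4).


k = 19 = 10011_2 (binary, LSB first: 11001)
Double-and-add from P = (19, 4):
  bit 0 = 1: acc = O + (19, 4) = (19, 4)
  bit 1 = 1: acc = (19, 4) + (2, 7) = (4, 3)
  bit 2 = 0: acc unchanged = (4, 3)
  bit 3 = 0: acc unchanged = (4, 3)
  bit 4 = 1: acc = (4, 3) + (28, 32) = (40, 15)

19P = (40, 15)


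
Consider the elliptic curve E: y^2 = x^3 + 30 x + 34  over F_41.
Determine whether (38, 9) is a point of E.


Check whether y^2 = x^3 + 30 x + 34 (mod 41) for (x, y) = (38, 9).
LHS: y^2 = 9^2 mod 41 = 40
RHS: x^3 + 30 x + 34 = 38^3 + 30*38 + 34 mod 41 = 40
LHS = RHS

Yes, on the curve


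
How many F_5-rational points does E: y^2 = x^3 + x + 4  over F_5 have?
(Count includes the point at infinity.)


For each x in F_5, count y with y^2 = x^3 + 1 x + 4 mod 5:
  x = 0: RHS = 4, y in [2, 3]  -> 2 point(s)
  x = 1: RHS = 1, y in [1, 4]  -> 2 point(s)
  x = 2: RHS = 4, y in [2, 3]  -> 2 point(s)
  x = 3: RHS = 4, y in [2, 3]  -> 2 point(s)
Affine points: 8. Add the point at infinity: total = 9.

#E(F_5) = 9


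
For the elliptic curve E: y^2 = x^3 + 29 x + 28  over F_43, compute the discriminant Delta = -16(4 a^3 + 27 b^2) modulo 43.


4 a^3 + 27 b^2 = 4*29^3 + 27*28^2 = 97556 + 21168 = 118724
Delta = -16 * (118724) = -1899584
Delta mod 43 = 27

Delta = 27 (mod 43)


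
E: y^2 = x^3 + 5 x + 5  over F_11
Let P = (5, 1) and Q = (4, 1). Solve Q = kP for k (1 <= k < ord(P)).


Enumerate multiples of P until we hit Q = (4, 1):
  1P = (5, 1)
  2P = (6, 3)
  3P = (4, 1)
Match found at i = 3.

k = 3


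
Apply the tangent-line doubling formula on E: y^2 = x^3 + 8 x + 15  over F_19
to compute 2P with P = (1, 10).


Doubling: s = (3 x1^2 + a) / (2 y1)
s = (3*1^2 + 8) / (2*10) mod 19 = 11
x3 = s^2 - 2 x1 mod 19 = 11^2 - 2*1 = 5
y3 = s (x1 - x3) - y1 mod 19 = 11 * (1 - 5) - 10 = 3

2P = (5, 3)


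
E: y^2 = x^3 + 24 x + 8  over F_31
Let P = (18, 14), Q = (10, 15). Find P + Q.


P != Q, so use the chord formula.
s = (y2 - y1) / (x2 - x1) = (1) / (23) mod 31 = 27
x3 = s^2 - x1 - x2 mod 31 = 27^2 - 18 - 10 = 19
y3 = s (x1 - x3) - y1 mod 31 = 27 * (18 - 19) - 14 = 21

P + Q = (19, 21)


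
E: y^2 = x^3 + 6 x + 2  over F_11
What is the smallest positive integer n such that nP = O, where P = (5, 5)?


Compute successive multiples of P until we hit O:
  1P = (5, 5)
  2P = (6, 10)
  3P = (3, 5)
  4P = (3, 6)
  5P = (6, 1)
  6P = (5, 6)
  7P = O

ord(P) = 7


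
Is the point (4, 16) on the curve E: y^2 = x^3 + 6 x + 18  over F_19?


Check whether y^2 = x^3 + 6 x + 18 (mod 19) for (x, y) = (4, 16).
LHS: y^2 = 16^2 mod 19 = 9
RHS: x^3 + 6 x + 18 = 4^3 + 6*4 + 18 mod 19 = 11
LHS != RHS

No, not on the curve


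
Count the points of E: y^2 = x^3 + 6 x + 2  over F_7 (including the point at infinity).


For each x in F_7, count y with y^2 = x^3 + 6 x + 2 mod 7:
  x = 0: RHS = 2, y in [3, 4]  -> 2 point(s)
  x = 1: RHS = 2, y in [3, 4]  -> 2 point(s)
  x = 2: RHS = 1, y in [1, 6]  -> 2 point(s)
  x = 6: RHS = 2, y in [3, 4]  -> 2 point(s)
Affine points: 8. Add the point at infinity: total = 9.

#E(F_7) = 9


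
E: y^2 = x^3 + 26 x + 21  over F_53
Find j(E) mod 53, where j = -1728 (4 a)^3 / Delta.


Delta = -16(4 a^3 + 27 b^2) mod 53 = 31
-1728 * (4 a)^3 = -1728 * (4*26)^3 mod 53 = 44
j = 44 * 31^(-1) mod 53 = 51

j = 51 (mod 53)


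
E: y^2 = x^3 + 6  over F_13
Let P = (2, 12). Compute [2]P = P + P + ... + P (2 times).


k = 2 = 10_2 (binary, LSB first: 01)
Double-and-add from P = (2, 12):
  bit 0 = 0: acc unchanged = O
  bit 1 = 1: acc = O + (6, 12) = (6, 12)

2P = (6, 12)


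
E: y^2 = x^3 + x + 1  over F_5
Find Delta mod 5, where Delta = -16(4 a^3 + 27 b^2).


4 a^3 + 27 b^2 = 4*1^3 + 27*1^2 = 4 + 27 = 31
Delta = -16 * (31) = -496
Delta mod 5 = 4

Delta = 4 (mod 5)


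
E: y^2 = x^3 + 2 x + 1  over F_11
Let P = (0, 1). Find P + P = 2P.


Doubling: s = (3 x1^2 + a) / (2 y1)
s = (3*0^2 + 2) / (2*1) mod 11 = 1
x3 = s^2 - 2 x1 mod 11 = 1^2 - 2*0 = 1
y3 = s (x1 - x3) - y1 mod 11 = 1 * (0 - 1) - 1 = 9

2P = (1, 9)


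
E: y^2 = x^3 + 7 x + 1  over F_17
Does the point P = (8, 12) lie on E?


Check whether y^2 = x^3 + 7 x + 1 (mod 17) for (x, y) = (8, 12).
LHS: y^2 = 12^2 mod 17 = 8
RHS: x^3 + 7 x + 1 = 8^3 + 7*8 + 1 mod 17 = 8
LHS = RHS

Yes, on the curve


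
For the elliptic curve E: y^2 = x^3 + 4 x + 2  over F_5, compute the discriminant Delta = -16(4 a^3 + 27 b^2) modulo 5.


4 a^3 + 27 b^2 = 4*4^3 + 27*2^2 = 256 + 108 = 364
Delta = -16 * (364) = -5824
Delta mod 5 = 1

Delta = 1 (mod 5)


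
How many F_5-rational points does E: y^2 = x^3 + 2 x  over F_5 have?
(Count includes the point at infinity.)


For each x in F_5, count y with y^2 = x^3 + 2 x + 0 mod 5:
  x = 0: RHS = 0, y in [0]  -> 1 point(s)
Affine points: 1. Add the point at infinity: total = 2.

#E(F_5) = 2


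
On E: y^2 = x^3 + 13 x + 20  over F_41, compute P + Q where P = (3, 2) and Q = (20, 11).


P != Q, so use the chord formula.
s = (y2 - y1) / (x2 - x1) = (9) / (17) mod 41 = 15
x3 = s^2 - x1 - x2 mod 41 = 15^2 - 3 - 20 = 38
y3 = s (x1 - x3) - y1 mod 41 = 15 * (3 - 38) - 2 = 6

P + Q = (38, 6)


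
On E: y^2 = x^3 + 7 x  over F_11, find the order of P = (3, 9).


Compute successive multiples of P until we hit O:
  1P = (3, 9)
  2P = (3, 2)
  3P = O

ord(P) = 3


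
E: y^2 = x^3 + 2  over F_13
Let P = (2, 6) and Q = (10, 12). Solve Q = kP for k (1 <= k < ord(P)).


Enumerate multiples of P until we hit Q = (10, 12):
  1P = (2, 6)
  2P = (10, 12)
Match found at i = 2.

k = 2


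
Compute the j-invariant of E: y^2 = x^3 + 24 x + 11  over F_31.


Delta = -16(4 a^3 + 27 b^2) mod 31 = 29
-1728 * (4 a)^3 = -1728 * (4*24)^3 mod 31 = 30
j = 30 * 29^(-1) mod 31 = 16

j = 16 (mod 31)


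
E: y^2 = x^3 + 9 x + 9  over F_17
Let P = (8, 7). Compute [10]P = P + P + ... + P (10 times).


k = 10 = 1010_2 (binary, LSB first: 0101)
Double-and-add from P = (8, 7):
  bit 0 = 0: acc unchanged = O
  bit 1 = 1: acc = O + (2, 16) = (2, 16)
  bit 2 = 0: acc unchanged = (2, 16)
  bit 3 = 1: acc = (2, 16) + (15, 0) = (16, 13)

10P = (16, 13)


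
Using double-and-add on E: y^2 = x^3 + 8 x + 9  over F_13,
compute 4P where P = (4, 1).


k = 4 = 100_2 (binary, LSB first: 001)
Double-and-add from P = (4, 1):
  bit 0 = 0: acc unchanged = O
  bit 1 = 0: acc unchanged = O
  bit 2 = 1: acc = O + (9, 11) = (9, 11)

4P = (9, 11)


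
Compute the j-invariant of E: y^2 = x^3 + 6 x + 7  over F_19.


Delta = -16(4 a^3 + 27 b^2) mod 19 = 6
-1728 * (4 a)^3 = -1728 * (4*6)^3 mod 19 = 11
j = 11 * 6^(-1) mod 19 = 5

j = 5 (mod 19)


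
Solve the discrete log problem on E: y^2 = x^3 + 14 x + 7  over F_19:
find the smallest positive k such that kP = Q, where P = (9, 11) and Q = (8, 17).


Enumerate multiples of P until we hit Q = (8, 17):
  1P = (9, 11)
  2P = (10, 11)
  3P = (0, 8)
  4P = (8, 2)
  5P = (7, 7)
  6P = (7, 12)
  7P = (8, 17)
Match found at i = 7.

k = 7


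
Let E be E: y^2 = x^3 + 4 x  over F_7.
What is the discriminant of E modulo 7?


4 a^3 + 27 b^2 = 4*4^3 + 27*0^2 = 256 + 0 = 256
Delta = -16 * (256) = -4096
Delta mod 7 = 6

Delta = 6 (mod 7)


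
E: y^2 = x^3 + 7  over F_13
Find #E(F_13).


For each x in F_13, count y with y^2 = x^3 + 0 x + 7 mod 13:
  x = 7: RHS = 12, y in [5, 8]  -> 2 point(s)
  x = 8: RHS = 12, y in [5, 8]  -> 2 point(s)
  x = 11: RHS = 12, y in [5, 8]  -> 2 point(s)
Affine points: 6. Add the point at infinity: total = 7.

#E(F_13) = 7


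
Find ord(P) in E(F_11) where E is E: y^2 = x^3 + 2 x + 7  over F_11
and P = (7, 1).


Compute successive multiples of P until we hit O:
  1P = (7, 1)
  2P = (6, 2)
  3P = (10, 2)
  4P = (10, 9)
  5P = (6, 9)
  6P = (7, 10)
  7P = O

ord(P) = 7


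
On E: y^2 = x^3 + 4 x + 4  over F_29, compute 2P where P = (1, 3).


Doubling: s = (3 x1^2 + a) / (2 y1)
s = (3*1^2 + 4) / (2*3) mod 29 = 6
x3 = s^2 - 2 x1 mod 29 = 6^2 - 2*1 = 5
y3 = s (x1 - x3) - y1 mod 29 = 6 * (1 - 5) - 3 = 2

2P = (5, 2)


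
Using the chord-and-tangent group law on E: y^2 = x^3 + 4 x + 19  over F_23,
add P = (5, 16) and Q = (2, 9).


P != Q, so use the chord formula.
s = (y2 - y1) / (x2 - x1) = (16) / (20) mod 23 = 10
x3 = s^2 - x1 - x2 mod 23 = 10^2 - 5 - 2 = 1
y3 = s (x1 - x3) - y1 mod 23 = 10 * (5 - 1) - 16 = 1

P + Q = (1, 1)


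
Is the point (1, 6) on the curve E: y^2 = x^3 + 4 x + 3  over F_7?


Check whether y^2 = x^3 + 4 x + 3 (mod 7) for (x, y) = (1, 6).
LHS: y^2 = 6^2 mod 7 = 1
RHS: x^3 + 4 x + 3 = 1^3 + 4*1 + 3 mod 7 = 1
LHS = RHS

Yes, on the curve


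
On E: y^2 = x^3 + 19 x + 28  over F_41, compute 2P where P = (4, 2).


Doubling: s = (3 x1^2 + a) / (2 y1)
s = (3*4^2 + 19) / (2*2) mod 41 = 27
x3 = s^2 - 2 x1 mod 41 = 27^2 - 2*4 = 24
y3 = s (x1 - x3) - y1 mod 41 = 27 * (4 - 24) - 2 = 32

2P = (24, 32)


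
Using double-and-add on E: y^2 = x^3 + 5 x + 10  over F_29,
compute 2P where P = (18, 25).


k = 2 = 10_2 (binary, LSB first: 01)
Double-and-add from P = (18, 25):
  bit 0 = 0: acc unchanged = O
  bit 1 = 1: acc = O + (21, 26) = (21, 26)

2P = (21, 26)


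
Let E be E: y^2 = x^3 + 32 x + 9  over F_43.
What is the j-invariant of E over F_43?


Delta = -16(4 a^3 + 27 b^2) mod 43 = 11
-1728 * (4 a)^3 = -1728 * (4*32)^3 mod 43 = 8
j = 8 * 11^(-1) mod 43 = 32

j = 32 (mod 43)


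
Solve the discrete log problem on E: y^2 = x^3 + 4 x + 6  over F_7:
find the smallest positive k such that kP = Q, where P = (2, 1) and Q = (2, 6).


Enumerate multiples of P until we hit Q = (2, 6):
  1P = (2, 1)
  2P = (4, 4)
  3P = (5, 5)
  4P = (1, 5)
  5P = (6, 1)
  6P = (6, 6)
  7P = (1, 2)
  8P = (5, 2)
  9P = (4, 3)
  10P = (2, 6)
Match found at i = 10.

k = 10


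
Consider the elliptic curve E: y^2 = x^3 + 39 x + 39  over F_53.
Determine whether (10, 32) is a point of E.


Check whether y^2 = x^3 + 39 x + 39 (mod 53) for (x, y) = (10, 32).
LHS: y^2 = 32^2 mod 53 = 17
RHS: x^3 + 39 x + 39 = 10^3 + 39*10 + 39 mod 53 = 51
LHS != RHS

No, not on the curve


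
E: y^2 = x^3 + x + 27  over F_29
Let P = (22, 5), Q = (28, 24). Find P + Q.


P != Q, so use the chord formula.
s = (y2 - y1) / (x2 - x1) = (19) / (6) mod 29 = 8
x3 = s^2 - x1 - x2 mod 29 = 8^2 - 22 - 28 = 14
y3 = s (x1 - x3) - y1 mod 29 = 8 * (22 - 14) - 5 = 1

P + Q = (14, 1)


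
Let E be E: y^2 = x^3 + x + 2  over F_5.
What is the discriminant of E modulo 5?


4 a^3 + 27 b^2 = 4*1^3 + 27*2^2 = 4 + 108 = 112
Delta = -16 * (112) = -1792
Delta mod 5 = 3

Delta = 3 (mod 5)


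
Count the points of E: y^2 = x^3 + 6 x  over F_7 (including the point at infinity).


For each x in F_7, count y with y^2 = x^3 + 6 x + 0 mod 7:
  x = 0: RHS = 0, y in [0]  -> 1 point(s)
  x = 1: RHS = 0, y in [0]  -> 1 point(s)
  x = 4: RHS = 4, y in [2, 5]  -> 2 point(s)
  x = 5: RHS = 1, y in [1, 6]  -> 2 point(s)
  x = 6: RHS = 0, y in [0]  -> 1 point(s)
Affine points: 7. Add the point at infinity: total = 8.

#E(F_7) = 8


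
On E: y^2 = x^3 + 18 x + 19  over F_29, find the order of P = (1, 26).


Compute successive multiples of P until we hit O:
  1P = (1, 26)
  2P = (3, 10)
  3P = (2, 11)
  4P = (19, 12)
  5P = (25, 12)
  6P = (12, 7)
  7P = (7, 16)
  8P = (27, 27)
  ... (continuing to 30P)
  30P = O

ord(P) = 30


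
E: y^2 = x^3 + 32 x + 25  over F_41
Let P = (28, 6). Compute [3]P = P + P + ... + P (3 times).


k = 3 = 11_2 (binary, LSB first: 11)
Double-and-add from P = (28, 6):
  bit 0 = 1: acc = O + (28, 6) = (28, 6)
  bit 1 = 1: acc = (28, 6) + (16, 0) = (28, 35)

3P = (28, 35)


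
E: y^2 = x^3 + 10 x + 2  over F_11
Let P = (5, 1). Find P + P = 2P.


Doubling: s = (3 x1^2 + a) / (2 y1)
s = (3*5^2 + 10) / (2*1) mod 11 = 4
x3 = s^2 - 2 x1 mod 11 = 4^2 - 2*5 = 6
y3 = s (x1 - x3) - y1 mod 11 = 4 * (5 - 6) - 1 = 6

2P = (6, 6)


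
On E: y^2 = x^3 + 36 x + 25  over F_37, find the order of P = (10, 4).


Compute successive multiples of P until we hit O:
  1P = (10, 4)
  2P = (5, 21)
  3P = (1, 32)
  4P = (27, 16)
  5P = (27, 21)
  6P = (1, 5)
  7P = (5, 16)
  8P = (10, 33)
  ... (continuing to 9P)
  9P = O

ord(P) = 9


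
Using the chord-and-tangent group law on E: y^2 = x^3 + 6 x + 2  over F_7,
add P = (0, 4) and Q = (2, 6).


P != Q, so use the chord formula.
s = (y2 - y1) / (x2 - x1) = (2) / (2) mod 7 = 1
x3 = s^2 - x1 - x2 mod 7 = 1^2 - 0 - 2 = 6
y3 = s (x1 - x3) - y1 mod 7 = 1 * (0 - 6) - 4 = 4

P + Q = (6, 4)


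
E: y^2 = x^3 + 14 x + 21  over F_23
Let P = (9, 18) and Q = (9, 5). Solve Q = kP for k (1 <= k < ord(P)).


Enumerate multiples of P until we hit Q = (9, 5):
  1P = (9, 18)
  2P = (7, 18)
  3P = (7, 5)
  4P = (9, 5)
Match found at i = 4.

k = 4


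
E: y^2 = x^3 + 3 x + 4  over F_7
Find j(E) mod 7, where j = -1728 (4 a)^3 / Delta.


Delta = -16(4 a^3 + 27 b^2) mod 7 = 5
-1728 * (4 a)^3 = -1728 * (4*3)^3 mod 7 = 6
j = 6 * 5^(-1) mod 7 = 4

j = 4 (mod 7)


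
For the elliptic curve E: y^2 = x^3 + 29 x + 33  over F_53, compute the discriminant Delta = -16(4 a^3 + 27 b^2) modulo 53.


4 a^3 + 27 b^2 = 4*29^3 + 27*33^2 = 97556 + 29403 = 126959
Delta = -16 * (126959) = -2031344
Delta mod 53 = 40

Delta = 40 (mod 53)


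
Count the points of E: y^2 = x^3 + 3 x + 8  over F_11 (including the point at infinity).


For each x in F_11, count y with y^2 = x^3 + 3 x + 8 mod 11:
  x = 1: RHS = 1, y in [1, 10]  -> 2 point(s)
  x = 2: RHS = 0, y in [0]  -> 1 point(s)
  x = 3: RHS = 0, y in [0]  -> 1 point(s)
  x = 5: RHS = 5, y in [4, 7]  -> 2 point(s)
  x = 6: RHS = 0, y in [0]  -> 1 point(s)
  x = 7: RHS = 9, y in [3, 8]  -> 2 point(s)
  x = 8: RHS = 5, y in [4, 7]  -> 2 point(s)
  x = 9: RHS = 5, y in [4, 7]  -> 2 point(s)
  x = 10: RHS = 4, y in [2, 9]  -> 2 point(s)
Affine points: 15. Add the point at infinity: total = 16.

#E(F_11) = 16


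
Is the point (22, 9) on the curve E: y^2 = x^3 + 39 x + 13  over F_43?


Check whether y^2 = x^3 + 39 x + 13 (mod 43) for (x, y) = (22, 9).
LHS: y^2 = 9^2 mod 43 = 38
RHS: x^3 + 39 x + 13 = 22^3 + 39*22 + 13 mod 43 = 38
LHS = RHS

Yes, on the curve


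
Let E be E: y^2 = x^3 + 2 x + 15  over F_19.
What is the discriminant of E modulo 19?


4 a^3 + 27 b^2 = 4*2^3 + 27*15^2 = 32 + 6075 = 6107
Delta = -16 * (6107) = -97712
Delta mod 19 = 5

Delta = 5 (mod 19)


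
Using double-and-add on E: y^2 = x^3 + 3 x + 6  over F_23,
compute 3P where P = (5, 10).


k = 3 = 11_2 (binary, LSB first: 11)
Double-and-add from P = (5, 10):
  bit 0 = 1: acc = O + (5, 10) = (5, 10)
  bit 1 = 1: acc = (5, 10) + (22, 18) = (8, 17)

3P = (8, 17)


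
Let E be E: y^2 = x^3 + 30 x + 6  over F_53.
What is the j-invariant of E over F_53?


Delta = -16(4 a^3 + 27 b^2) mod 53 = 42
-1728 * (4 a)^3 = -1728 * (4*30)^3 mod 53 = 13
j = 13 * 42^(-1) mod 53 = 47

j = 47 (mod 53)


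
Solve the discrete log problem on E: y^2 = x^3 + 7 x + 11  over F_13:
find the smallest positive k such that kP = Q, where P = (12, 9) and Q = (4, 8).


Enumerate multiples of P until we hit Q = (4, 8):
  1P = (12, 9)
  2P = (6, 3)
  3P = (9, 7)
  4P = (4, 5)
  5P = (7, 0)
  6P = (4, 8)
Match found at i = 6.

k = 6


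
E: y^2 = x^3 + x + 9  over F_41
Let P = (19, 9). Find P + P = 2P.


Doubling: s = (3 x1^2 + a) / (2 y1)
s = (3*19^2 + 1) / (2*9) mod 41 = 1
x3 = s^2 - 2 x1 mod 41 = 1^2 - 2*19 = 4
y3 = s (x1 - x3) - y1 mod 41 = 1 * (19 - 4) - 9 = 6

2P = (4, 6)


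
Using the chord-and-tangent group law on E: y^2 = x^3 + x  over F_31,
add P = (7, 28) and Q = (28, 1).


P != Q, so use the chord formula.
s = (y2 - y1) / (x2 - x1) = (4) / (21) mod 31 = 12
x3 = s^2 - x1 - x2 mod 31 = 12^2 - 7 - 28 = 16
y3 = s (x1 - x3) - y1 mod 31 = 12 * (7 - 16) - 28 = 19

P + Q = (16, 19)


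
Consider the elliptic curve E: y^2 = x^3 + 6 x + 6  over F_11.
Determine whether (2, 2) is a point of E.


Check whether y^2 = x^3 + 6 x + 6 (mod 11) for (x, y) = (2, 2).
LHS: y^2 = 2^2 mod 11 = 4
RHS: x^3 + 6 x + 6 = 2^3 + 6*2 + 6 mod 11 = 4
LHS = RHS

Yes, on the curve


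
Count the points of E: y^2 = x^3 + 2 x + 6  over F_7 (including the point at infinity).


For each x in F_7, count y with y^2 = x^3 + 2 x + 6 mod 7:
  x = 1: RHS = 2, y in [3, 4]  -> 2 point(s)
  x = 2: RHS = 4, y in [2, 5]  -> 2 point(s)
  x = 3: RHS = 4, y in [2, 5]  -> 2 point(s)
  x = 4: RHS = 1, y in [1, 6]  -> 2 point(s)
  x = 5: RHS = 1, y in [1, 6]  -> 2 point(s)
Affine points: 10. Add the point at infinity: total = 11.

#E(F_7) = 11


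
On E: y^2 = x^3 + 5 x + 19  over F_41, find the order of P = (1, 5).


Compute successive multiples of P until we hit O:
  1P = (1, 5)
  2P = (38, 31)
  3P = (34, 25)
  4P = (2, 18)
  5P = (2, 23)
  6P = (34, 16)
  7P = (38, 10)
  8P = (1, 36)
  ... (continuing to 9P)
  9P = O

ord(P) = 9


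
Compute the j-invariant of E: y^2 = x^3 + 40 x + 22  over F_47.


Delta = -16(4 a^3 + 27 b^2) mod 47 = 18
-1728 * (4 a)^3 = -1728 * (4*40)^3 mod 47 = 14
j = 14 * 18^(-1) mod 47 = 6

j = 6 (mod 47)


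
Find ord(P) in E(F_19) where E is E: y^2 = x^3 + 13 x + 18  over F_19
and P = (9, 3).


Compute successive multiples of P until we hit O:
  1P = (9, 3)
  2P = (8, 8)
  3P = (8, 11)
  4P = (9, 16)
  5P = O

ord(P) = 5


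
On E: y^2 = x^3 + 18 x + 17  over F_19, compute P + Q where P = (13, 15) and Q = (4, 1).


P != Q, so use the chord formula.
s = (y2 - y1) / (x2 - x1) = (5) / (10) mod 19 = 10
x3 = s^2 - x1 - x2 mod 19 = 10^2 - 13 - 4 = 7
y3 = s (x1 - x3) - y1 mod 19 = 10 * (13 - 7) - 15 = 7

P + Q = (7, 7)


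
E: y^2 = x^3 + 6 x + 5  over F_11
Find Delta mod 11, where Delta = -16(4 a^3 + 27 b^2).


4 a^3 + 27 b^2 = 4*6^3 + 27*5^2 = 864 + 675 = 1539
Delta = -16 * (1539) = -24624
Delta mod 11 = 5

Delta = 5 (mod 11)


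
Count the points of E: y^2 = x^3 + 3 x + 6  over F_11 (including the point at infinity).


For each x in F_11, count y with y^2 = x^3 + 3 x + 6 mod 11:
  x = 2: RHS = 9, y in [3, 8]  -> 2 point(s)
  x = 3: RHS = 9, y in [3, 8]  -> 2 point(s)
  x = 4: RHS = 5, y in [4, 7]  -> 2 point(s)
  x = 5: RHS = 3, y in [5, 6]  -> 2 point(s)
  x = 6: RHS = 9, y in [3, 8]  -> 2 point(s)
  x = 8: RHS = 3, y in [5, 6]  -> 2 point(s)
  x = 9: RHS = 3, y in [5, 6]  -> 2 point(s)
Affine points: 14. Add the point at infinity: total = 15.

#E(F_11) = 15


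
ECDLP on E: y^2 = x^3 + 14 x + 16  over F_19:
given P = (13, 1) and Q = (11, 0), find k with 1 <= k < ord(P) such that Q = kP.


Enumerate multiples of P until we hit Q = (11, 0):
  1P = (13, 1)
  2P = (9, 15)
  3P = (14, 12)
  4P = (18, 1)
  5P = (7, 18)
  6P = (16, 17)
  7P = (10, 15)
  8P = (3, 3)
  9P = (0, 4)
  10P = (11, 0)
Match found at i = 10.

k = 10


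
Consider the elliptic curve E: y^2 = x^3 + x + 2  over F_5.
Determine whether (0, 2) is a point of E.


Check whether y^2 = x^3 + 1 x + 2 (mod 5) for (x, y) = (0, 2).
LHS: y^2 = 2^2 mod 5 = 4
RHS: x^3 + 1 x + 2 = 0^3 + 1*0 + 2 mod 5 = 2
LHS != RHS

No, not on the curve


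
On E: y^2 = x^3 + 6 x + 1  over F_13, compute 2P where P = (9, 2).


Doubling: s = (3 x1^2 + a) / (2 y1)
s = (3*9^2 + 6) / (2*2) mod 13 = 7
x3 = s^2 - 2 x1 mod 13 = 7^2 - 2*9 = 5
y3 = s (x1 - x3) - y1 mod 13 = 7 * (9 - 5) - 2 = 0

2P = (5, 0)


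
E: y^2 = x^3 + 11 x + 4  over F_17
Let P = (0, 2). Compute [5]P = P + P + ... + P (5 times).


k = 5 = 101_2 (binary, LSB first: 101)
Double-and-add from P = (0, 2):
  bit 0 = 1: acc = O + (0, 2) = (0, 2)
  bit 1 = 0: acc unchanged = (0, 2)
  bit 2 = 1: acc = (0, 2) + (3, 8) = (1, 13)

5P = (1, 13)


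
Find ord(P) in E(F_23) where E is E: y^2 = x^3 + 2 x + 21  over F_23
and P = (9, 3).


Compute successive multiples of P until we hit O:
  1P = (9, 3)
  2P = (17, 0)
  3P = (9, 20)
  4P = O

ord(P) = 4


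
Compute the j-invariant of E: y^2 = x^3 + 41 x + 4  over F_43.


Delta = -16(4 a^3 + 27 b^2) mod 43 = 7
-1728 * (4 a)^3 = -1728 * (4*41)^3 mod 43 = 11
j = 11 * 7^(-1) mod 43 = 20

j = 20 (mod 43)


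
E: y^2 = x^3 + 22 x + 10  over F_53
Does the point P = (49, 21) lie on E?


Check whether y^2 = x^3 + 22 x + 10 (mod 53) for (x, y) = (49, 21).
LHS: y^2 = 21^2 mod 53 = 17
RHS: x^3 + 22 x + 10 = 49^3 + 22*49 + 10 mod 53 = 17
LHS = RHS

Yes, on the curve


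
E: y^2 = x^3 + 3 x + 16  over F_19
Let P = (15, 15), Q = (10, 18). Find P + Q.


P != Q, so use the chord formula.
s = (y2 - y1) / (x2 - x1) = (3) / (14) mod 19 = 7
x3 = s^2 - x1 - x2 mod 19 = 7^2 - 15 - 10 = 5
y3 = s (x1 - x3) - y1 mod 19 = 7 * (15 - 5) - 15 = 17

P + Q = (5, 17)


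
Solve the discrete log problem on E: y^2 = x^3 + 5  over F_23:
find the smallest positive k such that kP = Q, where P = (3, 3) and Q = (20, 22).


Enumerate multiples of P until we hit Q = (20, 22):
  1P = (3, 3)
  2P = (20, 1)
  3P = (18, 15)
  4P = (10, 19)
  5P = (11, 5)
  6P = (22, 21)
  7P = (1, 11)
  8P = (12, 10)
  9P = (14, 14)
  10P = (7, 16)
  11P = (2, 6)
  12P = (4, 0)
  13P = (2, 17)
  14P = (7, 7)
  15P = (14, 9)
  16P = (12, 13)
  17P = (1, 12)
  18P = (22, 2)
  19P = (11, 18)
  20P = (10, 4)
  21P = (18, 8)
  22P = (20, 22)
Match found at i = 22.

k = 22


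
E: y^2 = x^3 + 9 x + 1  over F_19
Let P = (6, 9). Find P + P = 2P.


Doubling: s = (3 x1^2 + a) / (2 y1)
s = (3*6^2 + 9) / (2*9) mod 19 = 16
x3 = s^2 - 2 x1 mod 19 = 16^2 - 2*6 = 16
y3 = s (x1 - x3) - y1 mod 19 = 16 * (6 - 16) - 9 = 2

2P = (16, 2)


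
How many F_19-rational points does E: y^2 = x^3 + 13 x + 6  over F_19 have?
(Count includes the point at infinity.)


For each x in F_19, count y with y^2 = x^3 + 13 x + 6 mod 19:
  x = 0: RHS = 6, y in [5, 14]  -> 2 point(s)
  x = 1: RHS = 1, y in [1, 18]  -> 2 point(s)
  x = 5: RHS = 6, y in [5, 14]  -> 2 point(s)
  x = 9: RHS = 16, y in [4, 15]  -> 2 point(s)
  x = 11: RHS = 17, y in [6, 13]  -> 2 point(s)
  x = 12: RHS = 9, y in [3, 16]  -> 2 point(s)
  x = 13: RHS = 16, y in [4, 15]  -> 2 point(s)
  x = 14: RHS = 6, y in [5, 14]  -> 2 point(s)
  x = 15: RHS = 4, y in [2, 17]  -> 2 point(s)
  x = 16: RHS = 16, y in [4, 15]  -> 2 point(s)
  x = 18: RHS = 11, y in [7, 12]  -> 2 point(s)
Affine points: 22. Add the point at infinity: total = 23.

#E(F_19) = 23
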